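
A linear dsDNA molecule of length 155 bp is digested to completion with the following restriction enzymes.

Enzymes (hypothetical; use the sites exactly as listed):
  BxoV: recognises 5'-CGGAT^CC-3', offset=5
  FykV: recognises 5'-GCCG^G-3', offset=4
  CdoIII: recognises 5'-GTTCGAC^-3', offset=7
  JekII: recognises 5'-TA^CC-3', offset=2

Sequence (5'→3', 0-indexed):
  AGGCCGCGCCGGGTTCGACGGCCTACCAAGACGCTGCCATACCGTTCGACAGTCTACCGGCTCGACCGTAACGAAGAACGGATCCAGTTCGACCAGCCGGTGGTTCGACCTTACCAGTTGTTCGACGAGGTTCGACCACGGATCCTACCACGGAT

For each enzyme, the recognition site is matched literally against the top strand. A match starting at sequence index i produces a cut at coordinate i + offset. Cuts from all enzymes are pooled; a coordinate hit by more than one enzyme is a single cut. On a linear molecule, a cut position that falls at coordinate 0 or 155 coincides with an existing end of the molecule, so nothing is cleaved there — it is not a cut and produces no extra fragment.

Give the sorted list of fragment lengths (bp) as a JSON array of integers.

Site scan:
  BxoV (CGGATCC, off=5): starts [78, 138] → cuts [83, 143]
  FykV (GCCGG, off=4): starts [7, 95] → cuts [11, 99]
  CdoIII (GTTCGAC, off=7): starts [12, 43, 86, 102, 119, 129] → cuts [19, 50, 93, 109, 126, 136]
  JekII (TACC, off=2): starts [23, 39, 54, 111, 145] → cuts [25, 41, 56, 113, 147]

All cut coordinates (distinct, sorted): [11, 19, 25, 41, 50, 56, 83, 93, 99, 109, 113, 126, 136, 143, 147]

Fragment lengths:
  [0,11): 11 bp
  [11,19): 8 bp
  [19,25): 6 bp
  [25,41): 16 bp
  [41,50): 9 bp
  [50,56): 6 bp
  [56,83): 27 bp
  [83,93): 10 bp
  [93,99): 6 bp
  [99,109): 10 bp
  [109,113): 4 bp
  [113,126): 13 bp
  [126,136): 10 bp
  [136,143): 7 bp
  [143,147): 4 bp
  [147,155): 8 bp

[4,4,6,6,6,7,8,8,9,10,10,10,11,13,16,27]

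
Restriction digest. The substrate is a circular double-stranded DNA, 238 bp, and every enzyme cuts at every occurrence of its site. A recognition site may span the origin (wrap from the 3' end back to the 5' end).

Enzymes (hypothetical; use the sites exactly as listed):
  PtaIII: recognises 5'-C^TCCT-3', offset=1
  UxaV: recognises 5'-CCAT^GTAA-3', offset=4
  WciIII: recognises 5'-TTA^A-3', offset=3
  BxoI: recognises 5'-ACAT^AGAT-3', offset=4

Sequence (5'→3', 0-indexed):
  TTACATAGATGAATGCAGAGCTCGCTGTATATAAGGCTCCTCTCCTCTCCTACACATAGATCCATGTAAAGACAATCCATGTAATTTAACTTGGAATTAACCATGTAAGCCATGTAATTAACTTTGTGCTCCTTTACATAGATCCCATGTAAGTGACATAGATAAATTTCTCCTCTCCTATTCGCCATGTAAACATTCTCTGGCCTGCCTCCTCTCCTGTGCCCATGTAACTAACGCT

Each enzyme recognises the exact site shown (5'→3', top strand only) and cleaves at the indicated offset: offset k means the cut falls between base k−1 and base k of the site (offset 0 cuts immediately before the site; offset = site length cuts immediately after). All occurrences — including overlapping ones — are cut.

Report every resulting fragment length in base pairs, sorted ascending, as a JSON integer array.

Scan for sites:
  PtaIII (CTCCT, off=1): starts [36, 41, 46, 128, 169, 174, 208, 213] → cuts [37, 42, 47, 129, 170, 175, 209, 214]
  UxaV (CCATGTAA, off=4): starts [61, 76, 100, 109, 144, 184, 222] → cuts [65, 80, 104, 113, 148, 188, 226]
  WciIII (TTAA, off=3): starts [85, 96, 117] → cuts [88, 99, 120]
  BxoI (ACATAGAT, off=4): starts [2, 53, 135, 155] → cuts [6, 57, 139, 159]

Pooled cuts: [6, 37, 42, 47, 57, 65, 80, 88, 99, 104, 113, 120, 129, 139, 148, 159, 170, 175, 188, 209, 214, 226]

Fragments:
  6→37: 31 bp
  37→42: 5 bp
  42→47: 5 bp
  47→57: 10 bp
  57→65: 8 bp
  65→80: 15 bp
  80→88: 8 bp
  88→99: 11 bp
  99→104: 5 bp
  104→113: 9 bp
  113→120: 7 bp
  120→129: 9 bp
  129→139: 10 bp
  139→148: 9 bp
  148→159: 11 bp
  159→170: 11 bp
  170→175: 5 bp
  175→188: 13 bp
  188→209: 21 bp
  209→214: 5 bp
  214→226: 12 bp
  226→6 (wrap): 238-226+6 = 18 bp

[5,5,5,5,5,7,8,8,9,9,9,10,10,11,11,11,12,13,15,18,21,31]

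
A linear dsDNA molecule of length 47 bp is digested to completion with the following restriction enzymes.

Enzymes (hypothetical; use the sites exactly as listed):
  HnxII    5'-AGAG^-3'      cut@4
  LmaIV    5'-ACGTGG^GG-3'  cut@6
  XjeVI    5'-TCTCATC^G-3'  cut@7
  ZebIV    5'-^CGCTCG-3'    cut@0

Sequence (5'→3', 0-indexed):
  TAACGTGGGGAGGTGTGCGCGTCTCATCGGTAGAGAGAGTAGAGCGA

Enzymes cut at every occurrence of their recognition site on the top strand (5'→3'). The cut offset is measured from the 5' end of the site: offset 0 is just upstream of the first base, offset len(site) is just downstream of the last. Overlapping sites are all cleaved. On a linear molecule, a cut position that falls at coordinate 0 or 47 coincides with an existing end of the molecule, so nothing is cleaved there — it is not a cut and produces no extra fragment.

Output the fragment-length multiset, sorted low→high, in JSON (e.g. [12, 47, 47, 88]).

Per-enzyme occurrences:
  HnxII AGAG/4: at [31, 33, 35, 40] ⇒ [35, 37, 39, 44]
  LmaIV ACGTGGGG/6: at [2] ⇒ [8]
  XjeVI TCTCATCG/7: at [21] ⇒ [28]
  ZebIV (CGCTCG, off=0): no sites

Pooled cuts: [8, 28, 35, 37, 39, 44]

Fragment lengths:
  [0,8): 8 bp
  [8,28): 20 bp
  [28,35): 7 bp
  [35,37): 2 bp
  [37,39): 2 bp
  [39,44): 5 bp
  [44,47): 3 bp

[2,2,3,5,7,8,20]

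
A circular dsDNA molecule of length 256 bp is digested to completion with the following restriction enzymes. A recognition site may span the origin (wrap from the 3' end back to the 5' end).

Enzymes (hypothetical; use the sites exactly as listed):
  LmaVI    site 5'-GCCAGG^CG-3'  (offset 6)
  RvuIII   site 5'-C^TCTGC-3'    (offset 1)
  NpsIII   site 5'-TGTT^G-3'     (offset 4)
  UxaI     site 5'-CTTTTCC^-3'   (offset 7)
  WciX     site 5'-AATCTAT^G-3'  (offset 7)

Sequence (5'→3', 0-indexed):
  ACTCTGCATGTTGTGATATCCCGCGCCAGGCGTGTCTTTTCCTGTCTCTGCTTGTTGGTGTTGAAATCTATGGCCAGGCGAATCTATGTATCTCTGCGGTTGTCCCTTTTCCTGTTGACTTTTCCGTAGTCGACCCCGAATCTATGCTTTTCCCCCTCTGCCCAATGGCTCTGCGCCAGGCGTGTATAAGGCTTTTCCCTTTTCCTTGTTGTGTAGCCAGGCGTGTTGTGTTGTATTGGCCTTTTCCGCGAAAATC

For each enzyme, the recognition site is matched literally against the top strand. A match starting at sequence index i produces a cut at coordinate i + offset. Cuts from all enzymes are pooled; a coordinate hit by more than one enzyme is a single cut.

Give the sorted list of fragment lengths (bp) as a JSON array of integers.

[3,4,4,5,5,5,6,6,7,7,8,9,9,9,10,10,11,11,11,12,13,15,18,18,20,20]

Site scan:
  LmaVI GCCAGGCG/6: at [24, 72, 174, 215] ⇒ [30, 78, 180, 221]
  RvuIII CTCTGC/1: at [1, 45, 91, 155, 168] ⇒ [2, 46, 92, 156, 169]
  NpsIII TGTTG/4: at [8, 52, 58, 112, 206, 223, 228] ⇒ [12, 56, 62, 116, 210, 227, 232]
  UxaI CTTTTCC/7: at [35, 105, 118, 146, 191, 198, 240] ⇒ [42, 112, 125, 153, 198, 205, 247]
  WciX AATCTATG/7: at [64, 80, 138] ⇒ [71, 87, 145]

All cut coordinates (distinct, sorted): [2, 12, 30, 42, 46, 56, 62, 71, 78, 87, 92, 112, 116, 125, 145, 153, 156, 169, 180, 198, 205, 210, 221, 227, 232, 247]

Fragment lengths:
  2→12: 10 bp
  12→30: 18 bp
  30→42: 12 bp
  42→46: 4 bp
  46→56: 10 bp
  56→62: 6 bp
  62→71: 9 bp
  71→78: 7 bp
  78→87: 9 bp
  87→92: 5 bp
  92→112: 20 bp
  112→116: 4 bp
  116→125: 9 bp
  125→145: 20 bp
  145→153: 8 bp
  153→156: 3 bp
  156→169: 13 bp
  169→180: 11 bp
  180→198: 18 bp
  198→205: 7 bp
  205→210: 5 bp
  210→221: 11 bp
  221→227: 6 bp
  227→232: 5 bp
  232→247: 15 bp
  247→2 (wrap): 256-247+2 = 11 bp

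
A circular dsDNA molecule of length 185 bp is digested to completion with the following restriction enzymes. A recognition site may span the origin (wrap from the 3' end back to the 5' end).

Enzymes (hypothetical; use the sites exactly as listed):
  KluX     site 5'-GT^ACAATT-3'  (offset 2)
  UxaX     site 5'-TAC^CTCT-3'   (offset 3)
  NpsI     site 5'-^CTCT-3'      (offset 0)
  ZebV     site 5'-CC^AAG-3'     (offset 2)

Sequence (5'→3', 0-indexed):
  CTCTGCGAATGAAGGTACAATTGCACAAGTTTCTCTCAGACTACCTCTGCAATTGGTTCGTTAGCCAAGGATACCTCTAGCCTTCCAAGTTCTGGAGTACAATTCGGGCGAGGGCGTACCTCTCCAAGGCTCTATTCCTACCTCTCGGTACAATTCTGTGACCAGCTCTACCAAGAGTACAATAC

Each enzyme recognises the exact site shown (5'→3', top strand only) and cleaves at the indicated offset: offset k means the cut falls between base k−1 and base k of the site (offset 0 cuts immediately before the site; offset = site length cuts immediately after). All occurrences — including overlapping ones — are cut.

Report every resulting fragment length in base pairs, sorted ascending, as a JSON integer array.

Per-enzyme occurrences:
  KluX GTACAATT/2: at [14, 96, 147] ⇒ [16, 98, 149]
  UxaX TACCTCT/3: at [41, 71, 116, 138, 182] ⇒ [0, 44, 74, 119, 141]
  NpsI CTCT/0: at [0, 32, 44, 74, 119, 129, 141, 165] ⇒ [0, 32, 44, 74, 119, 129, 141, 165]
  ZebV CCAAG/2: at [64, 84, 123, 170] ⇒ [66, 86, 125, 172]

All cut coordinates (distinct, sorted): [0, 16, 32, 44, 66, 74, 86, 98, 119, 125, 129, 141, 149, 165, 172]

Fragments:
  0→16: 16 bp
  16→32: 16 bp
  32→44: 12 bp
  44→66: 22 bp
  66→74: 8 bp
  74→86: 12 bp
  86→98: 12 bp
  98→119: 21 bp
  119→125: 6 bp
  125→129: 4 bp
  129→141: 12 bp
  141→149: 8 bp
  149→165: 16 bp
  165→172: 7 bp
  172→0 (wrap): 185-172+0 = 13 bp

[4,6,7,8,8,12,12,12,12,13,16,16,16,21,22]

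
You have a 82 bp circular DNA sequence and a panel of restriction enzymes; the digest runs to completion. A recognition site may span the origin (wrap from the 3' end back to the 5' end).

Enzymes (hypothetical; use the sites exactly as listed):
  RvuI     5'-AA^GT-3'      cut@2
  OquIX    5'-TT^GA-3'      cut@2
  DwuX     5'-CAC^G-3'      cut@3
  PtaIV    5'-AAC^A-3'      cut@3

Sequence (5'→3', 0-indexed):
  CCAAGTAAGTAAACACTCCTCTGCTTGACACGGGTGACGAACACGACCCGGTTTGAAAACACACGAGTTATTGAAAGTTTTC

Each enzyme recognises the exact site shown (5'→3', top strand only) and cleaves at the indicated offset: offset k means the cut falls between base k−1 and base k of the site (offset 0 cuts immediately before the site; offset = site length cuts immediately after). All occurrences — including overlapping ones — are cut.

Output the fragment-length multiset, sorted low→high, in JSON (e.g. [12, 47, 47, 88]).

[2,4,4,4,5,6,6,8,10,10,11,12]

Scan for sites:
  RvuI AAGT/2: at [2, 6, 74] ⇒ [4, 8, 76]
  OquIX TTGA/2: at [24, 52, 70] ⇒ [26, 54, 72]
  DwuX CACG/3: at [28, 41, 61] ⇒ [31, 44, 64]
  PtaIV AACA/3: at [11, 39, 57] ⇒ [14, 42, 60]

All cut coordinates (distinct, sorted): [4, 8, 14, 26, 31, 42, 44, 54, 60, 64, 72, 76]

Fragment lengths:
  4→8: 4 bp
  8→14: 6 bp
  14→26: 12 bp
  26→31: 5 bp
  31→42: 11 bp
  42→44: 2 bp
  44→54: 10 bp
  54→60: 6 bp
  60→64: 4 bp
  64→72: 8 bp
  72→76: 4 bp
  76→4 (wrap): 82-76+4 = 10 bp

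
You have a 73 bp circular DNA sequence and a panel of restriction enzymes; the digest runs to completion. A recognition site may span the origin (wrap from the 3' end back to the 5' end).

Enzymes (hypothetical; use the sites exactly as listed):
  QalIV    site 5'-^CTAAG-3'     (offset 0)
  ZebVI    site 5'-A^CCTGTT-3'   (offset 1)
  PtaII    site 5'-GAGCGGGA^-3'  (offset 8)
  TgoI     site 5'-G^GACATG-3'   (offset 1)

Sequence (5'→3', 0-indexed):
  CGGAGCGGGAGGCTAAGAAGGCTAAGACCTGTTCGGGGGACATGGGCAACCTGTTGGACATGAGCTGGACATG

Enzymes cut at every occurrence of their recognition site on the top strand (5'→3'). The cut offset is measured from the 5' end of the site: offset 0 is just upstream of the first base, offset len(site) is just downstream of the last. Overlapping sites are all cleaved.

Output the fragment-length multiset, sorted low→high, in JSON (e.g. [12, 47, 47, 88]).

[2,6,7,9,11,11,11,16]

Scan for sites:
  QalIV (CTAAG, off=0): starts [12, 21] → cuts [12, 21]
  ZebVI (ACCTGTT, off=1): starts [26, 48] → cuts [27, 49]
  PtaII (GAGCGGGA, off=8): starts [2] → cuts [10]
  TgoI (GGACATG, off=1): starts [37, 55, 66] → cuts [38, 56, 67]

Pooled cuts: [10, 12, 21, 27, 38, 49, 56, 67]

Fragments:
  10→12: 2 bp
  12→21: 9 bp
  21→27: 6 bp
  27→38: 11 bp
  38→49: 11 bp
  49→56: 7 bp
  56→67: 11 bp
  67→10 (wrap): 73-67+10 = 16 bp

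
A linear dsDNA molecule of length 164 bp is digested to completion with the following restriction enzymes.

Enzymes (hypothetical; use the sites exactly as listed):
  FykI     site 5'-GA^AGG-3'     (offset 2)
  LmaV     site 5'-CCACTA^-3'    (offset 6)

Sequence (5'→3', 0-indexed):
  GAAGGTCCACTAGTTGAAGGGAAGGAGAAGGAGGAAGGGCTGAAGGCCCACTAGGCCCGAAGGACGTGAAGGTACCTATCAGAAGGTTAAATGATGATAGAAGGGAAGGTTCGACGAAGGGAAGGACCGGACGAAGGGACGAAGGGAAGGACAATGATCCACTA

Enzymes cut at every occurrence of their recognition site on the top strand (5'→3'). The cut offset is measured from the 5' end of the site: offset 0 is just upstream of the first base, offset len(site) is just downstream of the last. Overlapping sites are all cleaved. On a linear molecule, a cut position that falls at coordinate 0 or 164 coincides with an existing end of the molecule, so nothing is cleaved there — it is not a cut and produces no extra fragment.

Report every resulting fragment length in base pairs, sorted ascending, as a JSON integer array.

Per-enzyme occurrences:
  FykI (GAAGG, off=2): starts [0, 15, 20, 26, 33, 41, 58, 67, 81, 99, 104, 115, 120, 132, 140, 145] → cuts [2, 17, 22, 28, 35, 43, 60, 69, 83, 101, 106, 117, 122, 134, 142, 147]
  LmaV (CCACTA, off=6): starts [6, 47, 158] → cuts [12, 53] (position 164 is a terminus of the linear molecule — no cut)

All cut coordinates (distinct, sorted): [2, 12, 17, 22, 28, 35, 43, 53, 60, 69, 83, 101, 106, 117, 122, 134, 142, 147]

Fragments:
  [0,2): 2 bp
  [2,12): 10 bp
  [12,17): 5 bp
  [17,22): 5 bp
  [22,28): 6 bp
  [28,35): 7 bp
  [35,43): 8 bp
  [43,53): 10 bp
  [53,60): 7 bp
  [60,69): 9 bp
  [69,83): 14 bp
  [83,101): 18 bp
  [101,106): 5 bp
  [106,117): 11 bp
  [117,122): 5 bp
  [122,134): 12 bp
  [134,142): 8 bp
  [142,147): 5 bp
  [147,164): 17 bp

[2,5,5,5,5,5,6,7,7,8,8,9,10,10,11,12,14,17,18]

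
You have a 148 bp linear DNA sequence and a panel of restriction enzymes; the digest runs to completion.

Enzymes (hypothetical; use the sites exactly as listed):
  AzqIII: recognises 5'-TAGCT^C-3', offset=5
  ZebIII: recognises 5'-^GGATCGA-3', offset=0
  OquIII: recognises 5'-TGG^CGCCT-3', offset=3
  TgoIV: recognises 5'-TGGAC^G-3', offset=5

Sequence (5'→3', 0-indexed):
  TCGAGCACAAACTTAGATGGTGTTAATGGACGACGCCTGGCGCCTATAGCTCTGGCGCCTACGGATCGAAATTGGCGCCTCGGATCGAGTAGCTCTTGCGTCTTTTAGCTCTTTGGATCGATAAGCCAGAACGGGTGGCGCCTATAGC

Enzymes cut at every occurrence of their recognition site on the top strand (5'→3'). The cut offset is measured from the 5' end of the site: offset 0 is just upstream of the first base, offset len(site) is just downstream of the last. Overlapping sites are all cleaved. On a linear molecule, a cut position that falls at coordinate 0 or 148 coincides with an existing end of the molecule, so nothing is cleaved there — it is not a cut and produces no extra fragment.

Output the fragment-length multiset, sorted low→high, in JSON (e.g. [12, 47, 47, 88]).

[4,4,6,7,9,10,11,13,13,16,24,31]

Scan for sites:
  AzqIII (TAGCTC, off=5): starts [46, 89, 105] → cuts [51, 94, 110]
  ZebIII (GGATCGA, off=0): starts [62, 81, 114] → cuts [62, 81, 114]
  OquIII (TGGCGCCT, off=3): starts [37, 52, 72, 135] → cuts [40, 55, 75, 138]
  TgoIV (TGGACG, off=5): starts [26] → cuts [31]

All cut coordinates (distinct, sorted): [31, 40, 51, 55, 62, 75, 81, 94, 110, 114, 138]

Fragments:
  [0,31): 31 bp
  [31,40): 9 bp
  [40,51): 11 bp
  [51,55): 4 bp
  [55,62): 7 bp
  [62,75): 13 bp
  [75,81): 6 bp
  [81,94): 13 bp
  [94,110): 16 bp
  [110,114): 4 bp
  [114,138): 24 bp
  [138,148): 10 bp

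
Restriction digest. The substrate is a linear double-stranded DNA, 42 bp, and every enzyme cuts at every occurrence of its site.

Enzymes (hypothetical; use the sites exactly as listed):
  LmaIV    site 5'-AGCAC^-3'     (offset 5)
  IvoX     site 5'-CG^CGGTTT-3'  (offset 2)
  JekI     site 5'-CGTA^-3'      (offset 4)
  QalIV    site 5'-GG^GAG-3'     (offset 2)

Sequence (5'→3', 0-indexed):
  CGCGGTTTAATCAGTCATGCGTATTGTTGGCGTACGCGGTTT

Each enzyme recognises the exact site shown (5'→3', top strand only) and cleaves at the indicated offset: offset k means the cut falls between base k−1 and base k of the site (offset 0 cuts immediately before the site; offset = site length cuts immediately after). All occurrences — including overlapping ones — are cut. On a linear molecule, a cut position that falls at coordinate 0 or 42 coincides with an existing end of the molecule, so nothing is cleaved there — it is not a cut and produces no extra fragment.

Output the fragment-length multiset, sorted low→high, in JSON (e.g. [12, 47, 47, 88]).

[2,2,6,11,21]

Scan for sites:
  LmaIV (AGCAC, off=5): no sites
  IvoX CGCGGTTT/2: at [0, 34] ⇒ [2, 36]
  JekI CGTA/4: at [19, 30] ⇒ [23, 34]
  QalIV (GGGAG, off=2): no sites

Pooled cuts: [2, 23, 34, 36]

Fragments:
  [0,2): 2 bp
  [2,23): 21 bp
  [23,34): 11 bp
  [34,36): 2 bp
  [36,42): 6 bp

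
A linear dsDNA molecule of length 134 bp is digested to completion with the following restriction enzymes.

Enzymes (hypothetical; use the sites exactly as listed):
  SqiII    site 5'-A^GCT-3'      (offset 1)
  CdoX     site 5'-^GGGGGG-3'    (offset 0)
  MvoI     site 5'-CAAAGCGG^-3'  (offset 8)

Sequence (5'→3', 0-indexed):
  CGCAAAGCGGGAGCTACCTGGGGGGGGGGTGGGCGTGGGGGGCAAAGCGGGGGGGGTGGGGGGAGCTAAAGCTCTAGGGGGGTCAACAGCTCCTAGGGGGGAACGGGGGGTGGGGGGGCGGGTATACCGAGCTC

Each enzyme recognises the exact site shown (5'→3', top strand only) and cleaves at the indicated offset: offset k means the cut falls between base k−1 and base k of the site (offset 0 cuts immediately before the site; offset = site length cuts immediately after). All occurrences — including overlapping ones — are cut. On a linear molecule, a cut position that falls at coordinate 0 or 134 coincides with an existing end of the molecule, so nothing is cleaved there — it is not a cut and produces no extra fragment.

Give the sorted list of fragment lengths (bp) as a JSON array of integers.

[1,1,1,1,1,1,1,2,4,6,6,7,7,7,7,7,9,10,12,12,13,18]

Site scan:
  SqiII (AGCT, off=1): starts [11, 63, 69, 87, 129] → cuts [12, 64, 70, 88, 130]
  CdoX (GGGGGG, off=0): starts [19, 20, 21, 22, 23, 36, 48, 49, 50, 57, 76, 95, 104, 111, 112] → cuts [19, 20, 21, 22, 23, 36, 48, 49, 50, 57, 76, 95, 104, 111, 112]
  MvoI (CAAAGCGG, off=8): starts [2, 42] → cuts [10, 50]

All cut coordinates (distinct, sorted): [10, 12, 19, 20, 21, 22, 23, 36, 48, 49, 50, 57, 64, 70, 76, 88, 95, 104, 111, 112, 130]

Fragments:
  [0,10): 10 bp
  [10,12): 2 bp
  [12,19): 7 bp
  [19,20): 1 bp
  [20,21): 1 bp
  [21,22): 1 bp
  [22,23): 1 bp
  [23,36): 13 bp
  [36,48): 12 bp
  [48,49): 1 bp
  [49,50): 1 bp
  [50,57): 7 bp
  [57,64): 7 bp
  [64,70): 6 bp
  [70,76): 6 bp
  [76,88): 12 bp
  [88,95): 7 bp
  [95,104): 9 bp
  [104,111): 7 bp
  [111,112): 1 bp
  [112,130): 18 bp
  [130,134): 4 bp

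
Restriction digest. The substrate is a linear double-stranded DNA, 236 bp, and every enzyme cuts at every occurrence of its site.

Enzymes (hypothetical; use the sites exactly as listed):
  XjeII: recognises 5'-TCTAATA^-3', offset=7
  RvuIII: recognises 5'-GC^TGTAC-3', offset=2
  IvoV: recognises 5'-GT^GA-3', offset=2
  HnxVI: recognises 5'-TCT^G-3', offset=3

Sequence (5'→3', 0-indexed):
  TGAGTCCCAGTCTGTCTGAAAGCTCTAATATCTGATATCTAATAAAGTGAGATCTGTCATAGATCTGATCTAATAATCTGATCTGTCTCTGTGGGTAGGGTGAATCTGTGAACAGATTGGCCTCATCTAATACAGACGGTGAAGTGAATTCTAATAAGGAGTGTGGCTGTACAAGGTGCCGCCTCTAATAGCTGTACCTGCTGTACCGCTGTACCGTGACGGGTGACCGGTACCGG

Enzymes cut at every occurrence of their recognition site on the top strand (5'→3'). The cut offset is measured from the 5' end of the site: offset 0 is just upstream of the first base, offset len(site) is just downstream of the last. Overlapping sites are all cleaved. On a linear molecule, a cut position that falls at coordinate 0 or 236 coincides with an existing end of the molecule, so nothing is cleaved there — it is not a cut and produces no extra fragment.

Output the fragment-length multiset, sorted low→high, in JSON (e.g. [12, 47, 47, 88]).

Per-enzyme occurrences:
  XjeII TCTAATA/7: at [23, 37, 68, 125, 149, 183] ⇒ [30, 44, 75, 132, 156, 190]
  RvuIII GCTGTAC/2: at [165, 190, 199, 207] ⇒ [167, 192, 201, 209]
  IvoV GTGA/2: at [46, 99, 107, 138, 143, 215, 222] ⇒ [48, 101, 109, 140, 145, 217, 224]
  HnxVI TCTG/3: at [10, 14, 30, 52, 63, 76, 81, 87, 104] ⇒ [13, 17, 33, 55, 66, 79, 84, 90, 107]

All cut coordinates (distinct, sorted): [13, 17, 30, 33, 44, 48, 55, 66, 75, 79, 84, 90, 101, 107, 109, 132, 140, 145, 156, 167, 190, 192, 201, 209, 217, 224]

Fragment lengths:
  [0,13): 13 bp
  [13,17): 4 bp
  [17,30): 13 bp
  [30,33): 3 bp
  [33,44): 11 bp
  [44,48): 4 bp
  [48,55): 7 bp
  [55,66): 11 bp
  [66,75): 9 bp
  [75,79): 4 bp
  [79,84): 5 bp
  [84,90): 6 bp
  [90,101): 11 bp
  [101,107): 6 bp
  [107,109): 2 bp
  [109,132): 23 bp
  [132,140): 8 bp
  [140,145): 5 bp
  [145,156): 11 bp
  [156,167): 11 bp
  [167,190): 23 bp
  [190,192): 2 bp
  [192,201): 9 bp
  [201,209): 8 bp
  [209,217): 8 bp
  [217,224): 7 bp
  [224,236): 12 bp

[2,2,3,4,4,4,5,5,6,6,7,7,8,8,8,9,9,11,11,11,11,11,12,13,13,23,23]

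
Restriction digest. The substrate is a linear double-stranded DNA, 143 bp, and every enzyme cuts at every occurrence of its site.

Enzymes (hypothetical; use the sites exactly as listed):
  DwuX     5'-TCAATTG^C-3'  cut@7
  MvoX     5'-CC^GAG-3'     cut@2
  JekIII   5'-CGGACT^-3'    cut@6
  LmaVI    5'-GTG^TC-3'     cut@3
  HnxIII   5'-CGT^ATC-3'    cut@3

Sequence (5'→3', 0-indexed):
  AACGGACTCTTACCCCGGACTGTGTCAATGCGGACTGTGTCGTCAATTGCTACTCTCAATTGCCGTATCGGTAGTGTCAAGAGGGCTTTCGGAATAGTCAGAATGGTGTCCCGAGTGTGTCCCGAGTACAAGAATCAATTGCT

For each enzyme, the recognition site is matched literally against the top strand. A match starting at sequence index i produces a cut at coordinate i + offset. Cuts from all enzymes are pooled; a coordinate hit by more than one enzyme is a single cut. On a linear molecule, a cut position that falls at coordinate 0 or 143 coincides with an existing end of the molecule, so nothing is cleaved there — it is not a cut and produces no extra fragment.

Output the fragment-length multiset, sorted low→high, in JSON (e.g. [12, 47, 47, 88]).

Scan for sites:
  DwuX (TCAATTGC, off=7): starts [42, 55, 134] → cuts [49, 62, 141]
  MvoX (CCGAG, off=2): starts [110, 121] → cuts [112, 123]
  JekIII (CGGACT, off=6): starts [2, 15, 30] → cuts [8, 21, 36]
  LmaVI (GTGTC, off=3): starts [21, 36, 73, 105, 116] → cuts [24, 39, 76, 108, 119]
  HnxIII (CGTATC, off=3): starts [63] → cuts [66]

Pooled cuts: [8, 21, 24, 36, 39, 49, 62, 66, 76, 108, 112, 119, 123, 141]

Fragment lengths:
  [0,8): 8 bp
  [8,21): 13 bp
  [21,24): 3 bp
  [24,36): 12 bp
  [36,39): 3 bp
  [39,49): 10 bp
  [49,62): 13 bp
  [62,66): 4 bp
  [66,76): 10 bp
  [76,108): 32 bp
  [108,112): 4 bp
  [112,119): 7 bp
  [119,123): 4 bp
  [123,141): 18 bp
  [141,143): 2 bp

[2,3,3,4,4,4,7,8,10,10,12,13,13,18,32]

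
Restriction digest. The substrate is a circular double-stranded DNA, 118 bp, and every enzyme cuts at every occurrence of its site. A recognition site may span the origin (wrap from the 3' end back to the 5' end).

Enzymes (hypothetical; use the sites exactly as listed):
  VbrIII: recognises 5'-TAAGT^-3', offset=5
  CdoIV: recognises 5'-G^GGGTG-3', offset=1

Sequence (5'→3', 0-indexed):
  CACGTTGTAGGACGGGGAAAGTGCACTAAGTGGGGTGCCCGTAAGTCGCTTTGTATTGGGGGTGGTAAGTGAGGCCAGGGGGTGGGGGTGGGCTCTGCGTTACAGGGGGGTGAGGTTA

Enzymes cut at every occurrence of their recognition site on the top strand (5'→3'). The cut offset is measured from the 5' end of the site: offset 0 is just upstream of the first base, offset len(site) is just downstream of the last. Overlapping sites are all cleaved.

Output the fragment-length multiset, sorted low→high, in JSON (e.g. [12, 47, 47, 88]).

[1,6,9,11,13,14,22,42]

Per-enzyme occurrences:
  VbrIII TAAGT/5: at [26, 41, 65] ⇒ [31, 46, 70]
  CdoIV GGGGTG/1: at [31, 58, 78, 84, 106] ⇒ [32, 59, 79, 85, 107]

Pooled cuts: [31, 32, 46, 59, 70, 79, 85, 107]

Fragment lengths:
  31→32: 1 bp
  32→46: 14 bp
  46→59: 13 bp
  59→70: 11 bp
  70→79: 9 bp
  79→85: 6 bp
  85→107: 22 bp
  107→31 (wrap): 118-107+31 = 42 bp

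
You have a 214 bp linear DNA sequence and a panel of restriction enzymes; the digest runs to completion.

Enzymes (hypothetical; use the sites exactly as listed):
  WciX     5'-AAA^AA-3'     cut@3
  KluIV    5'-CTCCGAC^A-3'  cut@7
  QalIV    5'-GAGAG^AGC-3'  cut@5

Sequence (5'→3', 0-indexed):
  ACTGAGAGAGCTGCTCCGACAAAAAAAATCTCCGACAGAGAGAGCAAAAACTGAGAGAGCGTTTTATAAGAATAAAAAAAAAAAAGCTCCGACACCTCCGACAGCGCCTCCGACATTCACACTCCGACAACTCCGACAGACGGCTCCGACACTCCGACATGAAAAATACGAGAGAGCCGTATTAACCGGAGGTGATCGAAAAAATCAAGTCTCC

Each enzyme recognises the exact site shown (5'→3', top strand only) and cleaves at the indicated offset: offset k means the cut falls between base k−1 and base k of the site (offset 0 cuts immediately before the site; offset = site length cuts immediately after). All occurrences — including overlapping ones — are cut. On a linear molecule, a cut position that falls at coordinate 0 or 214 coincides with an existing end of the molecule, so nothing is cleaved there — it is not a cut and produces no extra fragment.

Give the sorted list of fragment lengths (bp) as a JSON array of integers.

Per-enzyme occurrences:
  WciX (AAAAA, off=3): starts [20, 21, 22, 23, 45, 73, 74, 75, 76, 77, 78, 79, 80, 161, 198, 199] → cuts [23, 24, 25, 26, 48, 76, 77, 78, 79, 80, 81, 82, 83, 164, 201, 202]
  KluIV (CTCCGACA, off=7): starts [13, 29, 86, 95, 107, 121, 130, 143, 151] → cuts [20, 36, 93, 102, 114, 128, 137, 150, 158]
  QalIV (GAGAGAGC, off=5): starts [3, 37, 52, 169] → cuts [8, 42, 57, 174]

Pooled cuts: [8, 20, 23, 24, 25, 26, 36, 42, 48, 57, 76, 77, 78, 79, 80, 81, 82, 83, 93, 102, 114, 128, 137, 150, 158, 164, 174, 201, 202]

Fragment lengths:
  [0,8): 8 bp
  [8,20): 12 bp
  [20,23): 3 bp
  [23,24): 1 bp
  [24,25): 1 bp
  [25,26): 1 bp
  [26,36): 10 bp
  [36,42): 6 bp
  [42,48): 6 bp
  [48,57): 9 bp
  [57,76): 19 bp
  [76,77): 1 bp
  [77,78): 1 bp
  [78,79): 1 bp
  [79,80): 1 bp
  [80,81): 1 bp
  [81,82): 1 bp
  [82,83): 1 bp
  [83,93): 10 bp
  [93,102): 9 bp
  [102,114): 12 bp
  [114,128): 14 bp
  [128,137): 9 bp
  [137,150): 13 bp
  [150,158): 8 bp
  [158,164): 6 bp
  [164,174): 10 bp
  [174,201): 27 bp
  [201,202): 1 bp
  [202,214): 12 bp

[1,1,1,1,1,1,1,1,1,1,1,3,6,6,6,8,8,9,9,9,10,10,10,12,12,12,13,14,19,27]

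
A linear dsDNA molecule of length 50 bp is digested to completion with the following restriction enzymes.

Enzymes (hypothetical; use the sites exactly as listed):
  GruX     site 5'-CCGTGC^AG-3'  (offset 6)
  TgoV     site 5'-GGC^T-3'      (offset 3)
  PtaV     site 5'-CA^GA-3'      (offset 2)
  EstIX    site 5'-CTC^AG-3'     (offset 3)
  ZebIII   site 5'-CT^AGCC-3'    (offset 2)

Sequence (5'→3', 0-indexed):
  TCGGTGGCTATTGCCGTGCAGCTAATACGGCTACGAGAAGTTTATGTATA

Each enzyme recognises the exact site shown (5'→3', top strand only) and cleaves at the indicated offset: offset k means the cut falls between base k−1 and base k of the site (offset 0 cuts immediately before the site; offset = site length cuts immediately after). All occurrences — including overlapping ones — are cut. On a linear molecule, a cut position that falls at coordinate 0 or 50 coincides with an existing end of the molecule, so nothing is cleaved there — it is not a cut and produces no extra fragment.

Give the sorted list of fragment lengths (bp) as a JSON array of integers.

Scan for sites:
  GruX (CCGTGCAG, off=6): starts [13] → cuts [19]
  TgoV (GGCT, off=3): starts [5, 28] → cuts [8, 31]
  PtaV (CAGA, off=2): no sites
  EstIX (CTCAG, off=3): no sites
  ZebIII (CTAGCC, off=2): no sites

Pooled cuts: [8, 19, 31]

Fragment lengths:
  [0,8): 8 bp
  [8,19): 11 bp
  [19,31): 12 bp
  [31,50): 19 bp

[8,11,12,19]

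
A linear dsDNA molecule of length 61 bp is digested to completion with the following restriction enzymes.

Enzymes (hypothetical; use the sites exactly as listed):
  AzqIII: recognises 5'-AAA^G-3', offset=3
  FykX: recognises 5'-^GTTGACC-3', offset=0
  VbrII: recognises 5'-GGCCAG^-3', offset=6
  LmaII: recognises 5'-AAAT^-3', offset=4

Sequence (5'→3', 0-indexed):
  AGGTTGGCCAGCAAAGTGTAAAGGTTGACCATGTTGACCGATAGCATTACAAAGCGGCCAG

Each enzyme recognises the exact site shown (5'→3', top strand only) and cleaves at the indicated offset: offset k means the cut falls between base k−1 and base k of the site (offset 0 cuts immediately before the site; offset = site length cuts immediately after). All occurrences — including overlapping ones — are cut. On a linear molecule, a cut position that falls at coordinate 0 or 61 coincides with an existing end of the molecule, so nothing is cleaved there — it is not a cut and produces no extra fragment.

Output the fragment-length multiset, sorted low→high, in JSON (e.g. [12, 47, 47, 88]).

Per-enzyme occurrences:
  AzqIII AAAG/3: at [12, 19, 50] ⇒ [15, 22, 53]
  FykX GTTGACC/0: at [23, 32] ⇒ [23, 32]
  VbrII GGCCAG/6: at [5, 55] ⇒ [11] (position 61 is a terminus of the linear molecule — no cut)
  LmaII (AAAT, off=4): no sites

All cut coordinates (distinct, sorted): [11, 15, 22, 23, 32, 53]

Fragment lengths:
  [0,11): 11 bp
  [11,15): 4 bp
  [15,22): 7 bp
  [22,23): 1 bp
  [23,32): 9 bp
  [32,53): 21 bp
  [53,61): 8 bp

[1,4,7,8,9,11,21]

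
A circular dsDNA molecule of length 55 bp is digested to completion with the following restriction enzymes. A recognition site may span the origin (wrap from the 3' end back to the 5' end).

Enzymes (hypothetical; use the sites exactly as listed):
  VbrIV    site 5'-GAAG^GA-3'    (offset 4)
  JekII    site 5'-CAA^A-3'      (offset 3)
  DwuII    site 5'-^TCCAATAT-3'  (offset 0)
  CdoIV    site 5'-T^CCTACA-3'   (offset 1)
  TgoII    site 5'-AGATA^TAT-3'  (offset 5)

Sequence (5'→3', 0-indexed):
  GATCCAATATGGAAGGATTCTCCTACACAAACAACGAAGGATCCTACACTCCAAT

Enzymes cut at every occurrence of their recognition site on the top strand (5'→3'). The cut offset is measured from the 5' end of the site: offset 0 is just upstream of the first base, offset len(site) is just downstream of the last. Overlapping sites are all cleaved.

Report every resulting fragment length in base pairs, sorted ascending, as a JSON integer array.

[3,6,9,9,13,15]

Per-enzyme occurrences:
  VbrIV (GAAGGA, off=4): starts [11, 35] → cuts [15, 39]
  JekII (CAAA, off=3): starts [27] → cuts [30]
  DwuII (TCCAATAT, off=0): starts [2] → cuts [2]
  CdoIV (TCCTACA, off=1): starts [20, 41] → cuts [21, 42]
  TgoII (AGATATAT, off=5): no sites

Pooled cuts: [2, 15, 21, 30, 39, 42]

Fragment lengths:
  2→15: 13 bp
  15→21: 6 bp
  21→30: 9 bp
  30→39: 9 bp
  39→42: 3 bp
  42→2 (wrap): 55-42+2 = 15 bp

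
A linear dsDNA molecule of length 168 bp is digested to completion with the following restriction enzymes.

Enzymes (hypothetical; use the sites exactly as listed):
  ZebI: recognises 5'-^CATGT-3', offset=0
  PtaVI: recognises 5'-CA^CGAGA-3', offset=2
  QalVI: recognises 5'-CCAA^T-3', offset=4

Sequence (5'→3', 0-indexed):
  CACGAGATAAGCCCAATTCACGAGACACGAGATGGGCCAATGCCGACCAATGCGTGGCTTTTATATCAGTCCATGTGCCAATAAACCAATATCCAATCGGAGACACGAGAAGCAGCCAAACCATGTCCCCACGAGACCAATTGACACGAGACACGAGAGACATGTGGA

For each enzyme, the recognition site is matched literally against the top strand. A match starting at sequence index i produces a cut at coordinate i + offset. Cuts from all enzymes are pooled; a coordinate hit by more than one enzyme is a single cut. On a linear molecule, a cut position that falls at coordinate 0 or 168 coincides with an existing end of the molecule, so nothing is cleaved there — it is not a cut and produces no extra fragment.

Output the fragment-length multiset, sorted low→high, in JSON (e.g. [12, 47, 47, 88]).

Per-enzyme occurrences:
  ZebI (CATGT, off=0): starts [71, 121, 160] → cuts [71, 121, 160]
  PtaVI (CACGAGA, off=2): starts [0, 18, 25, 103, 129, 144, 151] → cuts [2, 20, 27, 105, 131, 146, 153]
  QalVI (CCAAT, off=4): starts [12, 36, 46, 77, 85, 92, 136] → cuts [16, 40, 50, 81, 89, 96, 140]

All cut coordinates (distinct, sorted): [2, 16, 20, 27, 40, 50, 71, 81, 89, 96, 105, 121, 131, 140, 146, 153, 160]

Fragment lengths:
  [0,2): 2 bp
  [2,16): 14 bp
  [16,20): 4 bp
  [20,27): 7 bp
  [27,40): 13 bp
  [40,50): 10 bp
  [50,71): 21 bp
  [71,81): 10 bp
  [81,89): 8 bp
  [89,96): 7 bp
  [96,105): 9 bp
  [105,121): 16 bp
  [121,131): 10 bp
  [131,140): 9 bp
  [140,146): 6 bp
  [146,153): 7 bp
  [153,160): 7 bp
  [160,168): 8 bp

[2,4,6,7,7,7,7,8,8,9,9,10,10,10,13,14,16,21]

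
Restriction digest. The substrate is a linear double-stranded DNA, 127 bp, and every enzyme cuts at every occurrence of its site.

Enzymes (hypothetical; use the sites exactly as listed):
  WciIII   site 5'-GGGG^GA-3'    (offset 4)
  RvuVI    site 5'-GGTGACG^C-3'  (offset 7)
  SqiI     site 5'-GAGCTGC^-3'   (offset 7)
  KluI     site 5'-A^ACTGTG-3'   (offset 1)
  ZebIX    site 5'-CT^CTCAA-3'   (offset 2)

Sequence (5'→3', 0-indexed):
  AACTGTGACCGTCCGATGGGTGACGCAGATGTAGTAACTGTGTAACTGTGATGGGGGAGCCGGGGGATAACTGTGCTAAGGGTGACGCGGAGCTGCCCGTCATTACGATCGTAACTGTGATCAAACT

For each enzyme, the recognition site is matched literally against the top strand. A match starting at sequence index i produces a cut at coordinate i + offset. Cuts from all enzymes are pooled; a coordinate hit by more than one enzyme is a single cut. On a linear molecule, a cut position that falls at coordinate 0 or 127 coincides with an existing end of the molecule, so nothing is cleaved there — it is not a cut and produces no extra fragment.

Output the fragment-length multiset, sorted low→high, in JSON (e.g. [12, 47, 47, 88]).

[1,4,8,9,9,11,12,14,17,18,24]

Site scan:
  WciIII GGGGGA/4: at [52, 61] ⇒ [56, 65]
  RvuVI GGTGACGC/7: at [18, 80] ⇒ [25, 87]
  SqiI GAGCTGC/7: at [89] ⇒ [96]
  KluI AACTGTG/1: at [0, 35, 43, 68, 112] ⇒ [1, 36, 44, 69, 113]
  ZebIX (CTCTCAA, off=2): no sites

Pooled cuts: [1, 25, 36, 44, 56, 65, 69, 87, 96, 113]

Fragments:
  [0,1): 1 bp
  [1,25): 24 bp
  [25,36): 11 bp
  [36,44): 8 bp
  [44,56): 12 bp
  [56,65): 9 bp
  [65,69): 4 bp
  [69,87): 18 bp
  [87,96): 9 bp
  [96,113): 17 bp
  [113,127): 14 bp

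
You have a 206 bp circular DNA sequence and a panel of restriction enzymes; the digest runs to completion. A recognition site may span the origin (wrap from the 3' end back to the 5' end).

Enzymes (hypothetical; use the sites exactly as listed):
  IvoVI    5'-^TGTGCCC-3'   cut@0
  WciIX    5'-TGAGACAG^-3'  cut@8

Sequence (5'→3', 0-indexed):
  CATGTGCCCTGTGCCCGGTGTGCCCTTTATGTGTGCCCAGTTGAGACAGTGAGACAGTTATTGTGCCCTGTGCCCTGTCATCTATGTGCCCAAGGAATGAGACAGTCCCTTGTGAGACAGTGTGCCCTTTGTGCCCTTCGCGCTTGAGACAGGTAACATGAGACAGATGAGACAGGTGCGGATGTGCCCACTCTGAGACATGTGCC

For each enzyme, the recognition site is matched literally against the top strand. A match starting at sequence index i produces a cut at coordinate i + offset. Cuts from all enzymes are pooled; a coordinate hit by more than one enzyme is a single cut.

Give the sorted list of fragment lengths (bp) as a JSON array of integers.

[4,7,7,7,8,8,9,9,9,13,14,15,16,18,18,21,23]

Scan for sites:
  IvoVI (TGTGCCC, off=0): starts [2, 9, 18, 31, 61, 68, 84, 120, 129, 182, 200] → cuts [2, 9, 18, 31, 61, 68, 84, 120, 129, 182, 200]
  WciIX (TGAGACAG, off=8): starts [41, 49, 97, 112, 144, 158, 167] → cuts [49, 57, 105, 120, 152, 166, 175]

All cut coordinates (distinct, sorted): [2, 9, 18, 31, 49, 57, 61, 68, 84, 105, 120, 129, 152, 166, 175, 182, 200]

Fragments:
  2→9: 7 bp
  9→18: 9 bp
  18→31: 13 bp
  31→49: 18 bp
  49→57: 8 bp
  57→61: 4 bp
  61→68: 7 bp
  68→84: 16 bp
  84→105: 21 bp
  105→120: 15 bp
  120→129: 9 bp
  129→152: 23 bp
  152→166: 14 bp
  166→175: 9 bp
  175→182: 7 bp
  182→200: 18 bp
  200→2 (wrap): 206-200+2 = 8 bp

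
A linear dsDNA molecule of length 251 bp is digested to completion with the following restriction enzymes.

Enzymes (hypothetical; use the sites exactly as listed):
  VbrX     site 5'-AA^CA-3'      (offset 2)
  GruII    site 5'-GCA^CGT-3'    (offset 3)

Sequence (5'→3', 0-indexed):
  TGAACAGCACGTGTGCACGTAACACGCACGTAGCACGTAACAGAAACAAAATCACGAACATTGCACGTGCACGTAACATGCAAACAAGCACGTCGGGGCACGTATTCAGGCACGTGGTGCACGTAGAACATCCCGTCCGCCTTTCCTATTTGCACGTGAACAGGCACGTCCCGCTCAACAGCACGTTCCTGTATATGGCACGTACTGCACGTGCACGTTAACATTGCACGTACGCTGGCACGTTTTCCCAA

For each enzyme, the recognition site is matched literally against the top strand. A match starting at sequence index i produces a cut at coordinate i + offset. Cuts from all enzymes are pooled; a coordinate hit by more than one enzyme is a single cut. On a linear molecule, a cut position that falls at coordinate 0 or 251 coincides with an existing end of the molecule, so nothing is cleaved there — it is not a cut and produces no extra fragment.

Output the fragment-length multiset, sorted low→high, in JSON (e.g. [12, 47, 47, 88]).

Scan for sites:
  VbrX AACA/2: at [2, 20, 38, 44, 56, 74, 82, 126, 158, 176, 219] ⇒ [4, 22, 40, 46, 58, 76, 84, 128, 160, 178, 221]
  GruII GCACGT/3: at [6, 14, 25, 32, 62, 68, 87, 97, 109, 118, 151, 163, 180, 197, 206, 212, 225, 237] ⇒ [9, 17, 28, 35, 65, 71, 90, 100, 112, 121, 154, 166, 183, 200, 209, 215, 228, 240]

All cut coordinates (distinct, sorted): [4, 9, 17, 22, 28, 35, 40, 46, 58, 65, 71, 76, 84, 90, 100, 112, 121, 128, 154, 160, 166, 178, 183, 200, 209, 215, 221, 228, 240]

Fragment lengths:
  [0,4): 4 bp
  [4,9): 5 bp
  [9,17): 8 bp
  [17,22): 5 bp
  [22,28): 6 bp
  [28,35): 7 bp
  [35,40): 5 bp
  [40,46): 6 bp
  [46,58): 12 bp
  [58,65): 7 bp
  [65,71): 6 bp
  [71,76): 5 bp
  [76,84): 8 bp
  [84,90): 6 bp
  [90,100): 10 bp
  [100,112): 12 bp
  [112,121): 9 bp
  [121,128): 7 bp
  [128,154): 26 bp
  [154,160): 6 bp
  [160,166): 6 bp
  [166,178): 12 bp
  [178,183): 5 bp
  [183,200): 17 bp
  [200,209): 9 bp
  [209,215): 6 bp
  [215,221): 6 bp
  [221,228): 7 bp
  [228,240): 12 bp
  [240,251): 11 bp

[4,5,5,5,5,5,6,6,6,6,6,6,6,6,7,7,7,7,8,8,9,9,10,11,12,12,12,12,17,26]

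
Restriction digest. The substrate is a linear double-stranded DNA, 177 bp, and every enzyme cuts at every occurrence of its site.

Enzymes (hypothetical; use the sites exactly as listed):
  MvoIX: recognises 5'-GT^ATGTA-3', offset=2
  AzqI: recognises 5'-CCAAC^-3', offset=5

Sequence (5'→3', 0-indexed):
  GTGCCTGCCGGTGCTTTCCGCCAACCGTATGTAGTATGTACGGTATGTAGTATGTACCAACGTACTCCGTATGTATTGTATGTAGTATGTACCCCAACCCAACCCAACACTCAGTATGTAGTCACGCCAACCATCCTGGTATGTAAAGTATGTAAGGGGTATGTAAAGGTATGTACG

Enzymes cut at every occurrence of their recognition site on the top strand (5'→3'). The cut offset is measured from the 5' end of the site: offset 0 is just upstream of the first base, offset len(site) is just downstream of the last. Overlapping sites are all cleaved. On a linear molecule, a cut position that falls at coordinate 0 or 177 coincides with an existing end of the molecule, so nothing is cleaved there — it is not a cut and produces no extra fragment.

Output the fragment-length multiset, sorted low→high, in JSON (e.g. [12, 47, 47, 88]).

[3,5,5,7,7,7,7,7,9,9,9,9,9,10,10,11,12,16,25]

Per-enzyme occurrences:
  MvoIX (GTATGTA, off=2): starts [26, 33, 42, 49, 68, 77, 84, 113, 138, 147, 158, 168] → cuts [28, 35, 44, 51, 70, 79, 86, 115, 140, 149, 160, 170]
  AzqI (CCAAC, off=5): starts [20, 56, 93, 98, 103, 126] → cuts [25, 61, 98, 103, 108, 131]

All cut coordinates (distinct, sorted): [25, 28, 35, 44, 51, 61, 70, 79, 86, 98, 103, 108, 115, 131, 140, 149, 160, 170]

Fragments:
  [0,25): 25 bp
  [25,28): 3 bp
  [28,35): 7 bp
  [35,44): 9 bp
  [44,51): 7 bp
  [51,61): 10 bp
  [61,70): 9 bp
  [70,79): 9 bp
  [79,86): 7 bp
  [86,98): 12 bp
  [98,103): 5 bp
  [103,108): 5 bp
  [108,115): 7 bp
  [115,131): 16 bp
  [131,140): 9 bp
  [140,149): 9 bp
  [149,160): 11 bp
  [160,170): 10 bp
  [170,177): 7 bp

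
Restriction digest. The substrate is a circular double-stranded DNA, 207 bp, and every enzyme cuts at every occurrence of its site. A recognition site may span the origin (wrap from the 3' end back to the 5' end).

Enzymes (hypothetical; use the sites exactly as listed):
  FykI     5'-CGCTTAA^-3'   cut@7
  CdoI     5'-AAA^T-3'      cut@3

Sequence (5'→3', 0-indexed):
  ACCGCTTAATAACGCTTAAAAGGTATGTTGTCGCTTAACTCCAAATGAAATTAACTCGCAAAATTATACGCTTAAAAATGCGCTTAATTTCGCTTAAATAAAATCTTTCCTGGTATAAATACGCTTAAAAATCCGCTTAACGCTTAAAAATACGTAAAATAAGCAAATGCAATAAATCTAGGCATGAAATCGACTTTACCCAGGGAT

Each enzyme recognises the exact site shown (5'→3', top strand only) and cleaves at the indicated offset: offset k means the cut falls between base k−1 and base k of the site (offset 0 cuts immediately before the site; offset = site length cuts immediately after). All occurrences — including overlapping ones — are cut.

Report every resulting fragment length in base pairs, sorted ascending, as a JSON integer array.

[1,3,3,3,5,5,7,7,8,9,9,9,9,9,10,10,12,13,13,16,19,27]

Site scan:
  FykI (CGCTTAA, off=7): starts [2, 12, 31, 68, 80, 90, 121, 133, 140] → cuts [9, 19, 38, 75, 87, 97, 128, 140, 147]
  CdoI (AAAT, off=3): starts [42, 47, 60, 75, 95, 100, 116, 128, 147, 156, 164, 173, 186] → cuts [45, 50, 63, 78, 98, 103, 119, 131, 150, 159, 167, 176, 189]

Pooled cuts: [9, 19, 38, 45, 50, 63, 75, 78, 87, 97, 98, 103, 119, 128, 131, 140, 147, 150, 159, 167, 176, 189]

Fragments:
  9→19: 10 bp
  19→38: 19 bp
  38→45: 7 bp
  45→50: 5 bp
  50→63: 13 bp
  63→75: 12 bp
  75→78: 3 bp
  78→87: 9 bp
  87→97: 10 bp
  97→98: 1 bp
  98→103: 5 bp
  103→119: 16 bp
  119→128: 9 bp
  128→131: 3 bp
  131→140: 9 bp
  140→147: 7 bp
  147→150: 3 bp
  150→159: 9 bp
  159→167: 8 bp
  167→176: 9 bp
  176→189: 13 bp
  189→9 (wrap): 207-189+9 = 27 bp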